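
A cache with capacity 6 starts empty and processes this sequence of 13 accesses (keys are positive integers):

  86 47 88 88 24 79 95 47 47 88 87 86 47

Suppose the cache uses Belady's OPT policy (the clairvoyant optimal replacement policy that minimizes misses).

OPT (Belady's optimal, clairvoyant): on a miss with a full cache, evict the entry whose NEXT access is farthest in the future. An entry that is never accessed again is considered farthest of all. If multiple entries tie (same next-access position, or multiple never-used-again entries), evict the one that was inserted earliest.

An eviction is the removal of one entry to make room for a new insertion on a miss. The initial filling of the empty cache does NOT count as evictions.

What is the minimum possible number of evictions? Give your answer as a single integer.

OPT (Belady) simulation (capacity=6):
  1. access 86: MISS. Cache: [86]
  2. access 47: MISS. Cache: [86 47]
  3. access 88: MISS. Cache: [86 47 88]
  4. access 88: HIT. Next use of 88: step 10. Cache: [86 47 88]
  5. access 24: MISS. Cache: [86 47 88 24]
  6. access 79: MISS. Cache: [86 47 88 24 79]
  7. access 95: MISS. Cache: [86 47 88 24 79 95]
  8. access 47: HIT. Next use of 47: step 9. Cache: [86 47 88 24 79 95]
  9. access 47: HIT. Next use of 47: step 13. Cache: [86 47 88 24 79 95]
  10. access 88: HIT. Next use of 88: never. Cache: [86 47 88 24 79 95]
  11. access 87: MISS, evict 88 (next use: never). Cache: [86 47 24 79 95 87]
  12. access 86: HIT. Next use of 86: never. Cache: [86 47 24 79 95 87]
  13. access 47: HIT. Next use of 47: never. Cache: [86 47 24 79 95 87]
Total: 6 hits, 7 misses, 1 evictions

Answer: 1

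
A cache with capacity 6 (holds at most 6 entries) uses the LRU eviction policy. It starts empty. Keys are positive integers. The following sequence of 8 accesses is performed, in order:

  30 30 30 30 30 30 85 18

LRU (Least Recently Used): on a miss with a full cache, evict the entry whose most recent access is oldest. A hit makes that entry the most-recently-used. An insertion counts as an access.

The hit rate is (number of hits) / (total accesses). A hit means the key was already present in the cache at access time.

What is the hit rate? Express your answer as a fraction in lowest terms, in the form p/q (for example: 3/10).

Answer: 5/8

Derivation:
LRU simulation (capacity=6):
  1. access 30: MISS. Cache (LRU->MRU): [30]
  2. access 30: HIT. Cache (LRU->MRU): [30]
  3. access 30: HIT. Cache (LRU->MRU): [30]
  4. access 30: HIT. Cache (LRU->MRU): [30]
  5. access 30: HIT. Cache (LRU->MRU): [30]
  6. access 30: HIT. Cache (LRU->MRU): [30]
  7. access 85: MISS. Cache (LRU->MRU): [30 85]
  8. access 18: MISS. Cache (LRU->MRU): [30 85 18]
Total: 5 hits, 3 misses, 0 evictions

Hit rate = 5/8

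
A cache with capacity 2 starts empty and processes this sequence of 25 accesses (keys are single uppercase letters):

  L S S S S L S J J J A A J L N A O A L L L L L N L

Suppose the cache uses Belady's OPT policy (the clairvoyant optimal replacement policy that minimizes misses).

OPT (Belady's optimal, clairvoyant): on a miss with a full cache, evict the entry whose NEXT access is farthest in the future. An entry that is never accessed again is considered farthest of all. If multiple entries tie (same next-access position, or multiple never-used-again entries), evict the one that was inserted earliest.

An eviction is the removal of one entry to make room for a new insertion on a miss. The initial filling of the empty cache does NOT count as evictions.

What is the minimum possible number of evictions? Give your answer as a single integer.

Answer: 7

Derivation:
OPT (Belady) simulation (capacity=2):
  1. access L: MISS. Cache: [L]
  2. access S: MISS. Cache: [L S]
  3. access S: HIT. Next use of S: step 4. Cache: [L S]
  4. access S: HIT. Next use of S: step 5. Cache: [L S]
  5. access S: HIT. Next use of S: step 7. Cache: [L S]
  6. access L: HIT. Next use of L: step 14. Cache: [L S]
  7. access S: HIT. Next use of S: never. Cache: [L S]
  8. access J: MISS, evict S (next use: never). Cache: [L J]
  9. access J: HIT. Next use of J: step 10. Cache: [L J]
  10. access J: HIT. Next use of J: step 13. Cache: [L J]
  11. access A: MISS, evict L (next use: step 14). Cache: [J A]
  12. access A: HIT. Next use of A: step 16. Cache: [J A]
  13. access J: HIT. Next use of J: never. Cache: [J A]
  14. access L: MISS, evict J (next use: never). Cache: [A L]
  15. access N: MISS, evict L (next use: step 19). Cache: [A N]
  16. access A: HIT. Next use of A: step 18. Cache: [A N]
  17. access O: MISS, evict N (next use: step 24). Cache: [A O]
  18. access A: HIT. Next use of A: never. Cache: [A O]
  19. access L: MISS, evict A (next use: never). Cache: [O L]
  20. access L: HIT. Next use of L: step 21. Cache: [O L]
  21. access L: HIT. Next use of L: step 22. Cache: [O L]
  22. access L: HIT. Next use of L: step 23. Cache: [O L]
  23. access L: HIT. Next use of L: step 25. Cache: [O L]
  24. access N: MISS, evict O (next use: never). Cache: [L N]
  25. access L: HIT. Next use of L: never. Cache: [L N]
Total: 16 hits, 9 misses, 7 evictions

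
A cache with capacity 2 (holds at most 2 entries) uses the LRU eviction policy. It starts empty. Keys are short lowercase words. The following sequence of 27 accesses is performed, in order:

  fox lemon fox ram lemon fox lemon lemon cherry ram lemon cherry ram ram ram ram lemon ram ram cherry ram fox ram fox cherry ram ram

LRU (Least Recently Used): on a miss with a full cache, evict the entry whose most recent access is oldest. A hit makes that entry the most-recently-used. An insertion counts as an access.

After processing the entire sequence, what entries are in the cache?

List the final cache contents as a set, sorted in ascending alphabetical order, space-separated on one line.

Answer: cherry ram

Derivation:
LRU simulation (capacity=2):
  1. access fox: MISS. Cache (LRU->MRU): [fox]
  2. access lemon: MISS. Cache (LRU->MRU): [fox lemon]
  3. access fox: HIT. Cache (LRU->MRU): [lemon fox]
  4. access ram: MISS, evict lemon. Cache (LRU->MRU): [fox ram]
  5. access lemon: MISS, evict fox. Cache (LRU->MRU): [ram lemon]
  6. access fox: MISS, evict ram. Cache (LRU->MRU): [lemon fox]
  7. access lemon: HIT. Cache (LRU->MRU): [fox lemon]
  8. access lemon: HIT. Cache (LRU->MRU): [fox lemon]
  9. access cherry: MISS, evict fox. Cache (LRU->MRU): [lemon cherry]
  10. access ram: MISS, evict lemon. Cache (LRU->MRU): [cherry ram]
  11. access lemon: MISS, evict cherry. Cache (LRU->MRU): [ram lemon]
  12. access cherry: MISS, evict ram. Cache (LRU->MRU): [lemon cherry]
  13. access ram: MISS, evict lemon. Cache (LRU->MRU): [cherry ram]
  14. access ram: HIT. Cache (LRU->MRU): [cherry ram]
  15. access ram: HIT. Cache (LRU->MRU): [cherry ram]
  16. access ram: HIT. Cache (LRU->MRU): [cherry ram]
  17. access lemon: MISS, evict cherry. Cache (LRU->MRU): [ram lemon]
  18. access ram: HIT. Cache (LRU->MRU): [lemon ram]
  19. access ram: HIT. Cache (LRU->MRU): [lemon ram]
  20. access cherry: MISS, evict lemon. Cache (LRU->MRU): [ram cherry]
  21. access ram: HIT. Cache (LRU->MRU): [cherry ram]
  22. access fox: MISS, evict cherry. Cache (LRU->MRU): [ram fox]
  23. access ram: HIT. Cache (LRU->MRU): [fox ram]
  24. access fox: HIT. Cache (LRU->MRU): [ram fox]
  25. access cherry: MISS, evict ram. Cache (LRU->MRU): [fox cherry]
  26. access ram: MISS, evict fox. Cache (LRU->MRU): [cherry ram]
  27. access ram: HIT. Cache (LRU->MRU): [cherry ram]
Total: 12 hits, 15 misses, 13 evictions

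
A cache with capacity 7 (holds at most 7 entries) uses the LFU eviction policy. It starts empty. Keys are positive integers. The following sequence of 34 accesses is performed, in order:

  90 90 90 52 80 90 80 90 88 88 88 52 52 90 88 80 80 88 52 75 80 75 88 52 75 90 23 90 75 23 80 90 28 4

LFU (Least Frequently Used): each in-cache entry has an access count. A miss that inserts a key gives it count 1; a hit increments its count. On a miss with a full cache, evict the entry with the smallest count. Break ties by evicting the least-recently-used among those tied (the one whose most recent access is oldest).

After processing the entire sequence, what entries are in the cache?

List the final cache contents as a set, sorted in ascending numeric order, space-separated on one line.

Answer: 4 23 52 75 80 88 90

Derivation:
LFU simulation (capacity=7):
  1. access 90: MISS. Cache: [90(c=1)]
  2. access 90: HIT, count now 2. Cache: [90(c=2)]
  3. access 90: HIT, count now 3. Cache: [90(c=3)]
  4. access 52: MISS. Cache: [52(c=1) 90(c=3)]
  5. access 80: MISS. Cache: [52(c=1) 80(c=1) 90(c=3)]
  6. access 90: HIT, count now 4. Cache: [52(c=1) 80(c=1) 90(c=4)]
  7. access 80: HIT, count now 2. Cache: [52(c=1) 80(c=2) 90(c=4)]
  8. access 90: HIT, count now 5. Cache: [52(c=1) 80(c=2) 90(c=5)]
  9. access 88: MISS. Cache: [52(c=1) 88(c=1) 80(c=2) 90(c=5)]
  10. access 88: HIT, count now 2. Cache: [52(c=1) 80(c=2) 88(c=2) 90(c=5)]
  11. access 88: HIT, count now 3. Cache: [52(c=1) 80(c=2) 88(c=3) 90(c=5)]
  12. access 52: HIT, count now 2. Cache: [80(c=2) 52(c=2) 88(c=3) 90(c=5)]
  13. access 52: HIT, count now 3. Cache: [80(c=2) 88(c=3) 52(c=3) 90(c=5)]
  14. access 90: HIT, count now 6. Cache: [80(c=2) 88(c=3) 52(c=3) 90(c=6)]
  15. access 88: HIT, count now 4. Cache: [80(c=2) 52(c=3) 88(c=4) 90(c=6)]
  16. access 80: HIT, count now 3. Cache: [52(c=3) 80(c=3) 88(c=4) 90(c=6)]
  17. access 80: HIT, count now 4. Cache: [52(c=3) 88(c=4) 80(c=4) 90(c=6)]
  18. access 88: HIT, count now 5. Cache: [52(c=3) 80(c=4) 88(c=5) 90(c=6)]
  19. access 52: HIT, count now 4. Cache: [80(c=4) 52(c=4) 88(c=5) 90(c=6)]
  20. access 75: MISS. Cache: [75(c=1) 80(c=4) 52(c=4) 88(c=5) 90(c=6)]
  21. access 80: HIT, count now 5. Cache: [75(c=1) 52(c=4) 88(c=5) 80(c=5) 90(c=6)]
  22. access 75: HIT, count now 2. Cache: [75(c=2) 52(c=4) 88(c=5) 80(c=5) 90(c=6)]
  23. access 88: HIT, count now 6. Cache: [75(c=2) 52(c=4) 80(c=5) 90(c=6) 88(c=6)]
  24. access 52: HIT, count now 5. Cache: [75(c=2) 80(c=5) 52(c=5) 90(c=6) 88(c=6)]
  25. access 75: HIT, count now 3. Cache: [75(c=3) 80(c=5) 52(c=5) 90(c=6) 88(c=6)]
  26. access 90: HIT, count now 7. Cache: [75(c=3) 80(c=5) 52(c=5) 88(c=6) 90(c=7)]
  27. access 23: MISS. Cache: [23(c=1) 75(c=3) 80(c=5) 52(c=5) 88(c=6) 90(c=7)]
  28. access 90: HIT, count now 8. Cache: [23(c=1) 75(c=3) 80(c=5) 52(c=5) 88(c=6) 90(c=8)]
  29. access 75: HIT, count now 4. Cache: [23(c=1) 75(c=4) 80(c=5) 52(c=5) 88(c=6) 90(c=8)]
  30. access 23: HIT, count now 2. Cache: [23(c=2) 75(c=4) 80(c=5) 52(c=5) 88(c=6) 90(c=8)]
  31. access 80: HIT, count now 6. Cache: [23(c=2) 75(c=4) 52(c=5) 88(c=6) 80(c=6) 90(c=8)]
  32. access 90: HIT, count now 9. Cache: [23(c=2) 75(c=4) 52(c=5) 88(c=6) 80(c=6) 90(c=9)]
  33. access 28: MISS. Cache: [28(c=1) 23(c=2) 75(c=4) 52(c=5) 88(c=6) 80(c=6) 90(c=9)]
  34. access 4: MISS, evict 28(c=1). Cache: [4(c=1) 23(c=2) 75(c=4) 52(c=5) 88(c=6) 80(c=6) 90(c=9)]
Total: 26 hits, 8 misses, 1 evictions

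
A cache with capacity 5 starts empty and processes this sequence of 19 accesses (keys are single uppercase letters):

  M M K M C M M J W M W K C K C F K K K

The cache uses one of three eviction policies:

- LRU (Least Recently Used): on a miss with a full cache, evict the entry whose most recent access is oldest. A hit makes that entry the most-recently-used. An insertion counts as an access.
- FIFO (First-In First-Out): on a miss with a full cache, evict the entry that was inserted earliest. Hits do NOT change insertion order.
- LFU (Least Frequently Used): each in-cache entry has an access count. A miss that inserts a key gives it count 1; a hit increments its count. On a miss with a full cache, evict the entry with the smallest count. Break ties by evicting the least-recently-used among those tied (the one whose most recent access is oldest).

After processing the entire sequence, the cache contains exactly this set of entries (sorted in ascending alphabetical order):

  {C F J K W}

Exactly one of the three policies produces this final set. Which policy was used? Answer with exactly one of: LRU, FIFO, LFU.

Answer: FIFO

Derivation:
Simulating under each policy and comparing final sets:
  LRU: final set = {C F K M W} -> differs
  FIFO: final set = {C F J K W} -> MATCHES target
  LFU: final set = {C F K M W} -> differs
Only FIFO produces the target set.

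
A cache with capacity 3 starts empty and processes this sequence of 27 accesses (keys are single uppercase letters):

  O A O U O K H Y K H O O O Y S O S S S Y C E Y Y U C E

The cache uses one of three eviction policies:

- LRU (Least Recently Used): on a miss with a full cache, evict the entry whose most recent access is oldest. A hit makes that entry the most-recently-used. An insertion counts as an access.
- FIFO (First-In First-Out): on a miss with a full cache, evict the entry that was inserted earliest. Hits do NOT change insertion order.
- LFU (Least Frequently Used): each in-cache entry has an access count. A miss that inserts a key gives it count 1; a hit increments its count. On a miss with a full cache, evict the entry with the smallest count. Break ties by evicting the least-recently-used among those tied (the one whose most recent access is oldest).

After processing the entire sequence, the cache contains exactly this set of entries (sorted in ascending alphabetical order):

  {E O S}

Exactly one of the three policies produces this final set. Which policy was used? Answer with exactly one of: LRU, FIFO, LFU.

Answer: LFU

Derivation:
Simulating under each policy and comparing final sets:
  LRU: final set = {C E U} -> differs
  FIFO: final set = {C E U} -> differs
  LFU: final set = {E O S} -> MATCHES target
Only LFU produces the target set.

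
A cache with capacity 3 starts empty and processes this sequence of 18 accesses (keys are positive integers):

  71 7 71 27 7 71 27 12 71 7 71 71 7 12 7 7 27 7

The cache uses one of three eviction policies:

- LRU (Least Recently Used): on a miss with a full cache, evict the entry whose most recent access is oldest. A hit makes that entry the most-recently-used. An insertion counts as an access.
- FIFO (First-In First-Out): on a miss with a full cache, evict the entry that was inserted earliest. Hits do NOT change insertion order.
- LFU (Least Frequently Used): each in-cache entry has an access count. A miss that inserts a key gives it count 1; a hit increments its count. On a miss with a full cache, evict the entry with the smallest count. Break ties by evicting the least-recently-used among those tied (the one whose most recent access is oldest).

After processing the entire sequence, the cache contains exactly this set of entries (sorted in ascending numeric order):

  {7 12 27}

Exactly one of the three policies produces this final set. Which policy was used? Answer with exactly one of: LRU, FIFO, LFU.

Simulating under each policy and comparing final sets:
  LRU: final set = {7 12 27} -> MATCHES target
  FIFO: final set = {7 27 71} -> differs
  LFU: final set = {7 27 71} -> differs
Only LRU produces the target set.

Answer: LRU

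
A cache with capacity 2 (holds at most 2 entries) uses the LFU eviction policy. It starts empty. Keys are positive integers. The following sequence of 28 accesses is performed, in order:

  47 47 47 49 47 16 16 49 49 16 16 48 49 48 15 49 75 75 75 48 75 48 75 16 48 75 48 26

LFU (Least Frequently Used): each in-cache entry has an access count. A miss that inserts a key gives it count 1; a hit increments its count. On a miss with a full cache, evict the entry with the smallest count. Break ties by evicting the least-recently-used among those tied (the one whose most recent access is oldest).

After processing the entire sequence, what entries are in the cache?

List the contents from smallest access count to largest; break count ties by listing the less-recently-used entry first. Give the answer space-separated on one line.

Answer: 26 47

Derivation:
LFU simulation (capacity=2):
  1. access 47: MISS. Cache: [47(c=1)]
  2. access 47: HIT, count now 2. Cache: [47(c=2)]
  3. access 47: HIT, count now 3. Cache: [47(c=3)]
  4. access 49: MISS. Cache: [49(c=1) 47(c=3)]
  5. access 47: HIT, count now 4. Cache: [49(c=1) 47(c=4)]
  6. access 16: MISS, evict 49(c=1). Cache: [16(c=1) 47(c=4)]
  7. access 16: HIT, count now 2. Cache: [16(c=2) 47(c=4)]
  8. access 49: MISS, evict 16(c=2). Cache: [49(c=1) 47(c=4)]
  9. access 49: HIT, count now 2. Cache: [49(c=2) 47(c=4)]
  10. access 16: MISS, evict 49(c=2). Cache: [16(c=1) 47(c=4)]
  11. access 16: HIT, count now 2. Cache: [16(c=2) 47(c=4)]
  12. access 48: MISS, evict 16(c=2). Cache: [48(c=1) 47(c=4)]
  13. access 49: MISS, evict 48(c=1). Cache: [49(c=1) 47(c=4)]
  14. access 48: MISS, evict 49(c=1). Cache: [48(c=1) 47(c=4)]
  15. access 15: MISS, evict 48(c=1). Cache: [15(c=1) 47(c=4)]
  16. access 49: MISS, evict 15(c=1). Cache: [49(c=1) 47(c=4)]
  17. access 75: MISS, evict 49(c=1). Cache: [75(c=1) 47(c=4)]
  18. access 75: HIT, count now 2. Cache: [75(c=2) 47(c=4)]
  19. access 75: HIT, count now 3. Cache: [75(c=3) 47(c=4)]
  20. access 48: MISS, evict 75(c=3). Cache: [48(c=1) 47(c=4)]
  21. access 75: MISS, evict 48(c=1). Cache: [75(c=1) 47(c=4)]
  22. access 48: MISS, evict 75(c=1). Cache: [48(c=1) 47(c=4)]
  23. access 75: MISS, evict 48(c=1). Cache: [75(c=1) 47(c=4)]
  24. access 16: MISS, evict 75(c=1). Cache: [16(c=1) 47(c=4)]
  25. access 48: MISS, evict 16(c=1). Cache: [48(c=1) 47(c=4)]
  26. access 75: MISS, evict 48(c=1). Cache: [75(c=1) 47(c=4)]
  27. access 48: MISS, evict 75(c=1). Cache: [48(c=1) 47(c=4)]
  28. access 26: MISS, evict 48(c=1). Cache: [26(c=1) 47(c=4)]
Total: 8 hits, 20 misses, 18 evictions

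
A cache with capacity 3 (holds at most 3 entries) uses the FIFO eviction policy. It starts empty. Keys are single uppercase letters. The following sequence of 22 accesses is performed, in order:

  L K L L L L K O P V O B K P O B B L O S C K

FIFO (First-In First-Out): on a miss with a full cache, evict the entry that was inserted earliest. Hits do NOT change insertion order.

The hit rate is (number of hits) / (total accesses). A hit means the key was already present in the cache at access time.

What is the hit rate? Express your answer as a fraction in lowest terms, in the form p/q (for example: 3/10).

Answer: 4/11

Derivation:
FIFO simulation (capacity=3):
  1. access L: MISS. Cache (old->new): [L]
  2. access K: MISS. Cache (old->new): [L K]
  3. access L: HIT. Cache (old->new): [L K]
  4. access L: HIT. Cache (old->new): [L K]
  5. access L: HIT. Cache (old->new): [L K]
  6. access L: HIT. Cache (old->new): [L K]
  7. access K: HIT. Cache (old->new): [L K]
  8. access O: MISS. Cache (old->new): [L K O]
  9. access P: MISS, evict L. Cache (old->new): [K O P]
  10. access V: MISS, evict K. Cache (old->new): [O P V]
  11. access O: HIT. Cache (old->new): [O P V]
  12. access B: MISS, evict O. Cache (old->new): [P V B]
  13. access K: MISS, evict P. Cache (old->new): [V B K]
  14. access P: MISS, evict V. Cache (old->new): [B K P]
  15. access O: MISS, evict B. Cache (old->new): [K P O]
  16. access B: MISS, evict K. Cache (old->new): [P O B]
  17. access B: HIT. Cache (old->new): [P O B]
  18. access L: MISS, evict P. Cache (old->new): [O B L]
  19. access O: HIT. Cache (old->new): [O B L]
  20. access S: MISS, evict O. Cache (old->new): [B L S]
  21. access C: MISS, evict B. Cache (old->new): [L S C]
  22. access K: MISS, evict L. Cache (old->new): [S C K]
Total: 8 hits, 14 misses, 11 evictions

Hit rate = 8/22 = 4/11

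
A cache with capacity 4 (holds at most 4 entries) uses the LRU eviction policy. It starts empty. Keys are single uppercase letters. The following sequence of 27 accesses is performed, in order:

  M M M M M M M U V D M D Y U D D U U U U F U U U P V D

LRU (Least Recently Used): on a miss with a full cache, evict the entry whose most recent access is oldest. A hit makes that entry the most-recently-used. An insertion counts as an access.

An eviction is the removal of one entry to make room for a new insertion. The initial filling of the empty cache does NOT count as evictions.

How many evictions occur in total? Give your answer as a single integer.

LRU simulation (capacity=4):
  1. access M: MISS. Cache (LRU->MRU): [M]
  2. access M: HIT. Cache (LRU->MRU): [M]
  3. access M: HIT. Cache (LRU->MRU): [M]
  4. access M: HIT. Cache (LRU->MRU): [M]
  5. access M: HIT. Cache (LRU->MRU): [M]
  6. access M: HIT. Cache (LRU->MRU): [M]
  7. access M: HIT. Cache (LRU->MRU): [M]
  8. access U: MISS. Cache (LRU->MRU): [M U]
  9. access V: MISS. Cache (LRU->MRU): [M U V]
  10. access D: MISS. Cache (LRU->MRU): [M U V D]
  11. access M: HIT. Cache (LRU->MRU): [U V D M]
  12. access D: HIT. Cache (LRU->MRU): [U V M D]
  13. access Y: MISS, evict U. Cache (LRU->MRU): [V M D Y]
  14. access U: MISS, evict V. Cache (LRU->MRU): [M D Y U]
  15. access D: HIT. Cache (LRU->MRU): [M Y U D]
  16. access D: HIT. Cache (LRU->MRU): [M Y U D]
  17. access U: HIT. Cache (LRU->MRU): [M Y D U]
  18. access U: HIT. Cache (LRU->MRU): [M Y D U]
  19. access U: HIT. Cache (LRU->MRU): [M Y D U]
  20. access U: HIT. Cache (LRU->MRU): [M Y D U]
  21. access F: MISS, evict M. Cache (LRU->MRU): [Y D U F]
  22. access U: HIT. Cache (LRU->MRU): [Y D F U]
  23. access U: HIT. Cache (LRU->MRU): [Y D F U]
  24. access U: HIT. Cache (LRU->MRU): [Y D F U]
  25. access P: MISS, evict Y. Cache (LRU->MRU): [D F U P]
  26. access V: MISS, evict D. Cache (LRU->MRU): [F U P V]
  27. access D: MISS, evict F. Cache (LRU->MRU): [U P V D]
Total: 17 hits, 10 misses, 6 evictions

Answer: 6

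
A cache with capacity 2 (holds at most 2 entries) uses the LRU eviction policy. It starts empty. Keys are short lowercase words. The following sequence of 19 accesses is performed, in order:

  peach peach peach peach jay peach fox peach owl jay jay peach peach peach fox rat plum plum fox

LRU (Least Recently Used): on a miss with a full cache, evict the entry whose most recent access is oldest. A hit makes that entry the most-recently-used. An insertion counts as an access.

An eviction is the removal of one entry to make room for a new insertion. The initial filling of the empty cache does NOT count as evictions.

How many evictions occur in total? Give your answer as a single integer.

Answer: 8

Derivation:
LRU simulation (capacity=2):
  1. access peach: MISS. Cache (LRU->MRU): [peach]
  2. access peach: HIT. Cache (LRU->MRU): [peach]
  3. access peach: HIT. Cache (LRU->MRU): [peach]
  4. access peach: HIT. Cache (LRU->MRU): [peach]
  5. access jay: MISS. Cache (LRU->MRU): [peach jay]
  6. access peach: HIT. Cache (LRU->MRU): [jay peach]
  7. access fox: MISS, evict jay. Cache (LRU->MRU): [peach fox]
  8. access peach: HIT. Cache (LRU->MRU): [fox peach]
  9. access owl: MISS, evict fox. Cache (LRU->MRU): [peach owl]
  10. access jay: MISS, evict peach. Cache (LRU->MRU): [owl jay]
  11. access jay: HIT. Cache (LRU->MRU): [owl jay]
  12. access peach: MISS, evict owl. Cache (LRU->MRU): [jay peach]
  13. access peach: HIT. Cache (LRU->MRU): [jay peach]
  14. access peach: HIT. Cache (LRU->MRU): [jay peach]
  15. access fox: MISS, evict jay. Cache (LRU->MRU): [peach fox]
  16. access rat: MISS, evict peach. Cache (LRU->MRU): [fox rat]
  17. access plum: MISS, evict fox. Cache (LRU->MRU): [rat plum]
  18. access plum: HIT. Cache (LRU->MRU): [rat plum]
  19. access fox: MISS, evict rat. Cache (LRU->MRU): [plum fox]
Total: 9 hits, 10 misses, 8 evictions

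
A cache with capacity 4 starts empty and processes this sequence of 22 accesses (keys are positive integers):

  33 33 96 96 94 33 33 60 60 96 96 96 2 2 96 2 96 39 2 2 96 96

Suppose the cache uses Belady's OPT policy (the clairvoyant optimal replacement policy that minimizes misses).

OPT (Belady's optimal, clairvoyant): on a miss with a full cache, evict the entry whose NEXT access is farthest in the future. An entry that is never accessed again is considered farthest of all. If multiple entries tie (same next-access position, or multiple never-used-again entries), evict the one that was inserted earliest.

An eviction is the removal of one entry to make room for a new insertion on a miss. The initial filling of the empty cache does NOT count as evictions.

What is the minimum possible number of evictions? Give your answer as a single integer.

OPT (Belady) simulation (capacity=4):
  1. access 33: MISS. Cache: [33]
  2. access 33: HIT. Next use of 33: step 6. Cache: [33]
  3. access 96: MISS. Cache: [33 96]
  4. access 96: HIT. Next use of 96: step 10. Cache: [33 96]
  5. access 94: MISS. Cache: [33 96 94]
  6. access 33: HIT. Next use of 33: step 7. Cache: [33 96 94]
  7. access 33: HIT. Next use of 33: never. Cache: [33 96 94]
  8. access 60: MISS. Cache: [33 96 94 60]
  9. access 60: HIT. Next use of 60: never. Cache: [33 96 94 60]
  10. access 96: HIT. Next use of 96: step 11. Cache: [33 96 94 60]
  11. access 96: HIT. Next use of 96: step 12. Cache: [33 96 94 60]
  12. access 96: HIT. Next use of 96: step 15. Cache: [33 96 94 60]
  13. access 2: MISS, evict 33 (next use: never). Cache: [96 94 60 2]
  14. access 2: HIT. Next use of 2: step 16. Cache: [96 94 60 2]
  15. access 96: HIT. Next use of 96: step 17. Cache: [96 94 60 2]
  16. access 2: HIT. Next use of 2: step 19. Cache: [96 94 60 2]
  17. access 96: HIT. Next use of 96: step 21. Cache: [96 94 60 2]
  18. access 39: MISS, evict 94 (next use: never). Cache: [96 60 2 39]
  19. access 2: HIT. Next use of 2: step 20. Cache: [96 60 2 39]
  20. access 2: HIT. Next use of 2: never. Cache: [96 60 2 39]
  21. access 96: HIT. Next use of 96: step 22. Cache: [96 60 2 39]
  22. access 96: HIT. Next use of 96: never. Cache: [96 60 2 39]
Total: 16 hits, 6 misses, 2 evictions

Answer: 2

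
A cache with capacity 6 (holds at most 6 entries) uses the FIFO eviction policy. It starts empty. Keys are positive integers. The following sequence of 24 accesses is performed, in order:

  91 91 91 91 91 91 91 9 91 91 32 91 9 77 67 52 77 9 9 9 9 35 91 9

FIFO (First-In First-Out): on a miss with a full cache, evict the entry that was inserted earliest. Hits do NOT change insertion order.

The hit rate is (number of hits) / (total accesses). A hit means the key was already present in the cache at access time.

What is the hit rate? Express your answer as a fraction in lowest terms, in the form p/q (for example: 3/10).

FIFO simulation (capacity=6):
  1. access 91: MISS. Cache (old->new): [91]
  2. access 91: HIT. Cache (old->new): [91]
  3. access 91: HIT. Cache (old->new): [91]
  4. access 91: HIT. Cache (old->new): [91]
  5. access 91: HIT. Cache (old->new): [91]
  6. access 91: HIT. Cache (old->new): [91]
  7. access 91: HIT. Cache (old->new): [91]
  8. access 9: MISS. Cache (old->new): [91 9]
  9. access 91: HIT. Cache (old->new): [91 9]
  10. access 91: HIT. Cache (old->new): [91 9]
  11. access 32: MISS. Cache (old->new): [91 9 32]
  12. access 91: HIT. Cache (old->new): [91 9 32]
  13. access 9: HIT. Cache (old->new): [91 9 32]
  14. access 77: MISS. Cache (old->new): [91 9 32 77]
  15. access 67: MISS. Cache (old->new): [91 9 32 77 67]
  16. access 52: MISS. Cache (old->new): [91 9 32 77 67 52]
  17. access 77: HIT. Cache (old->new): [91 9 32 77 67 52]
  18. access 9: HIT. Cache (old->new): [91 9 32 77 67 52]
  19. access 9: HIT. Cache (old->new): [91 9 32 77 67 52]
  20. access 9: HIT. Cache (old->new): [91 9 32 77 67 52]
  21. access 9: HIT. Cache (old->new): [91 9 32 77 67 52]
  22. access 35: MISS, evict 91. Cache (old->new): [9 32 77 67 52 35]
  23. access 91: MISS, evict 9. Cache (old->new): [32 77 67 52 35 91]
  24. access 9: MISS, evict 32. Cache (old->new): [77 67 52 35 91 9]
Total: 15 hits, 9 misses, 3 evictions

Hit rate = 15/24 = 5/8

Answer: 5/8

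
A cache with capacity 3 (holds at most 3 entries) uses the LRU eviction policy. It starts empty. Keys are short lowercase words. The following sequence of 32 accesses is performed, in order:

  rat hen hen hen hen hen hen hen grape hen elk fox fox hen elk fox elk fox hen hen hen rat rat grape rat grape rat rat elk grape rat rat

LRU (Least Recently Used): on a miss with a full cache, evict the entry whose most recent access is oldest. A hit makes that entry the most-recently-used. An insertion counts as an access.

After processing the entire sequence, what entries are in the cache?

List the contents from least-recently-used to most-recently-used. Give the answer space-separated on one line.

Answer: elk grape rat

Derivation:
LRU simulation (capacity=3):
  1. access rat: MISS. Cache (LRU->MRU): [rat]
  2. access hen: MISS. Cache (LRU->MRU): [rat hen]
  3. access hen: HIT. Cache (LRU->MRU): [rat hen]
  4. access hen: HIT. Cache (LRU->MRU): [rat hen]
  5. access hen: HIT. Cache (LRU->MRU): [rat hen]
  6. access hen: HIT. Cache (LRU->MRU): [rat hen]
  7. access hen: HIT. Cache (LRU->MRU): [rat hen]
  8. access hen: HIT. Cache (LRU->MRU): [rat hen]
  9. access grape: MISS. Cache (LRU->MRU): [rat hen grape]
  10. access hen: HIT. Cache (LRU->MRU): [rat grape hen]
  11. access elk: MISS, evict rat. Cache (LRU->MRU): [grape hen elk]
  12. access fox: MISS, evict grape. Cache (LRU->MRU): [hen elk fox]
  13. access fox: HIT. Cache (LRU->MRU): [hen elk fox]
  14. access hen: HIT. Cache (LRU->MRU): [elk fox hen]
  15. access elk: HIT. Cache (LRU->MRU): [fox hen elk]
  16. access fox: HIT. Cache (LRU->MRU): [hen elk fox]
  17. access elk: HIT. Cache (LRU->MRU): [hen fox elk]
  18. access fox: HIT. Cache (LRU->MRU): [hen elk fox]
  19. access hen: HIT. Cache (LRU->MRU): [elk fox hen]
  20. access hen: HIT. Cache (LRU->MRU): [elk fox hen]
  21. access hen: HIT. Cache (LRU->MRU): [elk fox hen]
  22. access rat: MISS, evict elk. Cache (LRU->MRU): [fox hen rat]
  23. access rat: HIT. Cache (LRU->MRU): [fox hen rat]
  24. access grape: MISS, evict fox. Cache (LRU->MRU): [hen rat grape]
  25. access rat: HIT. Cache (LRU->MRU): [hen grape rat]
  26. access grape: HIT. Cache (LRU->MRU): [hen rat grape]
  27. access rat: HIT. Cache (LRU->MRU): [hen grape rat]
  28. access rat: HIT. Cache (LRU->MRU): [hen grape rat]
  29. access elk: MISS, evict hen. Cache (LRU->MRU): [grape rat elk]
  30. access grape: HIT. Cache (LRU->MRU): [rat elk grape]
  31. access rat: HIT. Cache (LRU->MRU): [elk grape rat]
  32. access rat: HIT. Cache (LRU->MRU): [elk grape rat]
Total: 24 hits, 8 misses, 5 evictions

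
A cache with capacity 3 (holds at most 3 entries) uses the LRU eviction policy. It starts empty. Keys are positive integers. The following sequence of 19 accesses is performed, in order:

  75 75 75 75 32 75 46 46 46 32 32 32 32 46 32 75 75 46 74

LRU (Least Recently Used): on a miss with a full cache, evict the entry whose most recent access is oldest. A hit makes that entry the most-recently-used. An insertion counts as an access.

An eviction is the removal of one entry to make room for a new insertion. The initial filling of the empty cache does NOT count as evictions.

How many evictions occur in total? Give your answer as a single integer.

Answer: 1

Derivation:
LRU simulation (capacity=3):
  1. access 75: MISS. Cache (LRU->MRU): [75]
  2. access 75: HIT. Cache (LRU->MRU): [75]
  3. access 75: HIT. Cache (LRU->MRU): [75]
  4. access 75: HIT. Cache (LRU->MRU): [75]
  5. access 32: MISS. Cache (LRU->MRU): [75 32]
  6. access 75: HIT. Cache (LRU->MRU): [32 75]
  7. access 46: MISS. Cache (LRU->MRU): [32 75 46]
  8. access 46: HIT. Cache (LRU->MRU): [32 75 46]
  9. access 46: HIT. Cache (LRU->MRU): [32 75 46]
  10. access 32: HIT. Cache (LRU->MRU): [75 46 32]
  11. access 32: HIT. Cache (LRU->MRU): [75 46 32]
  12. access 32: HIT. Cache (LRU->MRU): [75 46 32]
  13. access 32: HIT. Cache (LRU->MRU): [75 46 32]
  14. access 46: HIT. Cache (LRU->MRU): [75 32 46]
  15. access 32: HIT. Cache (LRU->MRU): [75 46 32]
  16. access 75: HIT. Cache (LRU->MRU): [46 32 75]
  17. access 75: HIT. Cache (LRU->MRU): [46 32 75]
  18. access 46: HIT. Cache (LRU->MRU): [32 75 46]
  19. access 74: MISS, evict 32. Cache (LRU->MRU): [75 46 74]
Total: 15 hits, 4 misses, 1 evictions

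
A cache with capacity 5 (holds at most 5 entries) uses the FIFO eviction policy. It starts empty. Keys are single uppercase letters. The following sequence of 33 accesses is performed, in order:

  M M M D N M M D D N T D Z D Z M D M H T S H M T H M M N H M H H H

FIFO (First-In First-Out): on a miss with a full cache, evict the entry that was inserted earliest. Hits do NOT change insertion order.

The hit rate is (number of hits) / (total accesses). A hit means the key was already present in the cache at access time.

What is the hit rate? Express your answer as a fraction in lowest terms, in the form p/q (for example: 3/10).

FIFO simulation (capacity=5):
  1. access M: MISS. Cache (old->new): [M]
  2. access M: HIT. Cache (old->new): [M]
  3. access M: HIT. Cache (old->new): [M]
  4. access D: MISS. Cache (old->new): [M D]
  5. access N: MISS. Cache (old->new): [M D N]
  6. access M: HIT. Cache (old->new): [M D N]
  7. access M: HIT. Cache (old->new): [M D N]
  8. access D: HIT. Cache (old->new): [M D N]
  9. access D: HIT. Cache (old->new): [M D N]
  10. access N: HIT. Cache (old->new): [M D N]
  11. access T: MISS. Cache (old->new): [M D N T]
  12. access D: HIT. Cache (old->new): [M D N T]
  13. access Z: MISS. Cache (old->new): [M D N T Z]
  14. access D: HIT. Cache (old->new): [M D N T Z]
  15. access Z: HIT. Cache (old->new): [M D N T Z]
  16. access M: HIT. Cache (old->new): [M D N T Z]
  17. access D: HIT. Cache (old->new): [M D N T Z]
  18. access M: HIT. Cache (old->new): [M D N T Z]
  19. access H: MISS, evict M. Cache (old->new): [D N T Z H]
  20. access T: HIT. Cache (old->new): [D N T Z H]
  21. access S: MISS, evict D. Cache (old->new): [N T Z H S]
  22. access H: HIT. Cache (old->new): [N T Z H S]
  23. access M: MISS, evict N. Cache (old->new): [T Z H S M]
  24. access T: HIT. Cache (old->new): [T Z H S M]
  25. access H: HIT. Cache (old->new): [T Z H S M]
  26. access M: HIT. Cache (old->new): [T Z H S M]
  27. access M: HIT. Cache (old->new): [T Z H S M]
  28. access N: MISS, evict T. Cache (old->new): [Z H S M N]
  29. access H: HIT. Cache (old->new): [Z H S M N]
  30. access M: HIT. Cache (old->new): [Z H S M N]
  31. access H: HIT. Cache (old->new): [Z H S M N]
  32. access H: HIT. Cache (old->new): [Z H S M N]
  33. access H: HIT. Cache (old->new): [Z H S M N]
Total: 24 hits, 9 misses, 4 evictions

Hit rate = 24/33 = 8/11

Answer: 8/11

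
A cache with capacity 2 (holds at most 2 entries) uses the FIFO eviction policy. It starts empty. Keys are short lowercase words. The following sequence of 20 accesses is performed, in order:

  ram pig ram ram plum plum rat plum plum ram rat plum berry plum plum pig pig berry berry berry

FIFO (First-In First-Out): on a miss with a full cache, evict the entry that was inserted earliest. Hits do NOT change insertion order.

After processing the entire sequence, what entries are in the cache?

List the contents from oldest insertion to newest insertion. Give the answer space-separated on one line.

Answer: berry pig

Derivation:
FIFO simulation (capacity=2):
  1. access ram: MISS. Cache (old->new): [ram]
  2. access pig: MISS. Cache (old->new): [ram pig]
  3. access ram: HIT. Cache (old->new): [ram pig]
  4. access ram: HIT. Cache (old->new): [ram pig]
  5. access plum: MISS, evict ram. Cache (old->new): [pig plum]
  6. access plum: HIT. Cache (old->new): [pig plum]
  7. access rat: MISS, evict pig. Cache (old->new): [plum rat]
  8. access plum: HIT. Cache (old->new): [plum rat]
  9. access plum: HIT. Cache (old->new): [plum rat]
  10. access ram: MISS, evict plum. Cache (old->new): [rat ram]
  11. access rat: HIT. Cache (old->new): [rat ram]
  12. access plum: MISS, evict rat. Cache (old->new): [ram plum]
  13. access berry: MISS, evict ram. Cache (old->new): [plum berry]
  14. access plum: HIT. Cache (old->new): [plum berry]
  15. access plum: HIT. Cache (old->new): [plum berry]
  16. access pig: MISS, evict plum. Cache (old->new): [berry pig]
  17. access pig: HIT. Cache (old->new): [berry pig]
  18. access berry: HIT. Cache (old->new): [berry pig]
  19. access berry: HIT. Cache (old->new): [berry pig]
  20. access berry: HIT. Cache (old->new): [berry pig]
Total: 12 hits, 8 misses, 6 evictions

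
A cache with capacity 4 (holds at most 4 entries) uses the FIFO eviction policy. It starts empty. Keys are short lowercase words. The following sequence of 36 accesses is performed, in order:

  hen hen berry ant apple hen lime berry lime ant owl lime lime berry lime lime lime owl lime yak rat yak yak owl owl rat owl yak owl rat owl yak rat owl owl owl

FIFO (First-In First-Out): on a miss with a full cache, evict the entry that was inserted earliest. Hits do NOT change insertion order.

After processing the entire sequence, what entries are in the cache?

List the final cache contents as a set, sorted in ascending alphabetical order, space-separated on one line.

Answer: berry owl rat yak

Derivation:
FIFO simulation (capacity=4):
  1. access hen: MISS. Cache (old->new): [hen]
  2. access hen: HIT. Cache (old->new): [hen]
  3. access berry: MISS. Cache (old->new): [hen berry]
  4. access ant: MISS. Cache (old->new): [hen berry ant]
  5. access apple: MISS. Cache (old->new): [hen berry ant apple]
  6. access hen: HIT. Cache (old->new): [hen berry ant apple]
  7. access lime: MISS, evict hen. Cache (old->new): [berry ant apple lime]
  8. access berry: HIT. Cache (old->new): [berry ant apple lime]
  9. access lime: HIT. Cache (old->new): [berry ant apple lime]
  10. access ant: HIT. Cache (old->new): [berry ant apple lime]
  11. access owl: MISS, evict berry. Cache (old->new): [ant apple lime owl]
  12. access lime: HIT. Cache (old->new): [ant apple lime owl]
  13. access lime: HIT. Cache (old->new): [ant apple lime owl]
  14. access berry: MISS, evict ant. Cache (old->new): [apple lime owl berry]
  15. access lime: HIT. Cache (old->new): [apple lime owl berry]
  16. access lime: HIT. Cache (old->new): [apple lime owl berry]
  17. access lime: HIT. Cache (old->new): [apple lime owl berry]
  18. access owl: HIT. Cache (old->new): [apple lime owl berry]
  19. access lime: HIT. Cache (old->new): [apple lime owl berry]
  20. access yak: MISS, evict apple. Cache (old->new): [lime owl berry yak]
  21. access rat: MISS, evict lime. Cache (old->new): [owl berry yak rat]
  22. access yak: HIT. Cache (old->new): [owl berry yak rat]
  23. access yak: HIT. Cache (old->new): [owl berry yak rat]
  24. access owl: HIT. Cache (old->new): [owl berry yak rat]
  25. access owl: HIT. Cache (old->new): [owl berry yak rat]
  26. access rat: HIT. Cache (old->new): [owl berry yak rat]
  27. access owl: HIT. Cache (old->new): [owl berry yak rat]
  28. access yak: HIT. Cache (old->new): [owl berry yak rat]
  29. access owl: HIT. Cache (old->new): [owl berry yak rat]
  30. access rat: HIT. Cache (old->new): [owl berry yak rat]
  31. access owl: HIT. Cache (old->new): [owl berry yak rat]
  32. access yak: HIT. Cache (old->new): [owl berry yak rat]
  33. access rat: HIT. Cache (old->new): [owl berry yak rat]
  34. access owl: HIT. Cache (old->new): [owl berry yak rat]
  35. access owl: HIT. Cache (old->new): [owl berry yak rat]
  36. access owl: HIT. Cache (old->new): [owl berry yak rat]
Total: 27 hits, 9 misses, 5 evictions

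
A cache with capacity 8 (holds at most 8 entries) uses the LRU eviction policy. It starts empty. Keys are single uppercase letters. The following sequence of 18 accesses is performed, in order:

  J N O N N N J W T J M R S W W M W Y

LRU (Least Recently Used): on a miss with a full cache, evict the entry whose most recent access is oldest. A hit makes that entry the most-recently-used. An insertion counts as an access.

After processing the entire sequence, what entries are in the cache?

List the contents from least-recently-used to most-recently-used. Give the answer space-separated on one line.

Answer: N T J R S M W Y

Derivation:
LRU simulation (capacity=8):
  1. access J: MISS. Cache (LRU->MRU): [J]
  2. access N: MISS. Cache (LRU->MRU): [J N]
  3. access O: MISS. Cache (LRU->MRU): [J N O]
  4. access N: HIT. Cache (LRU->MRU): [J O N]
  5. access N: HIT. Cache (LRU->MRU): [J O N]
  6. access N: HIT. Cache (LRU->MRU): [J O N]
  7. access J: HIT. Cache (LRU->MRU): [O N J]
  8. access W: MISS. Cache (LRU->MRU): [O N J W]
  9. access T: MISS. Cache (LRU->MRU): [O N J W T]
  10. access J: HIT. Cache (LRU->MRU): [O N W T J]
  11. access M: MISS. Cache (LRU->MRU): [O N W T J M]
  12. access R: MISS. Cache (LRU->MRU): [O N W T J M R]
  13. access S: MISS. Cache (LRU->MRU): [O N W T J M R S]
  14. access W: HIT. Cache (LRU->MRU): [O N T J M R S W]
  15. access W: HIT. Cache (LRU->MRU): [O N T J M R S W]
  16. access M: HIT. Cache (LRU->MRU): [O N T J R S W M]
  17. access W: HIT. Cache (LRU->MRU): [O N T J R S M W]
  18. access Y: MISS, evict O. Cache (LRU->MRU): [N T J R S M W Y]
Total: 9 hits, 9 misses, 1 evictions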